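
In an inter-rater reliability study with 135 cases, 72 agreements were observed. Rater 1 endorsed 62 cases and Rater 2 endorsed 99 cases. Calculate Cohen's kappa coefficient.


P_o = 72/135 = 0.533333
P_e = (62*99 + 73*36) / 18225 = 0.480988
kappa = (P_o - P_e) / (1 - P_e)
kappa = (0.533333 - 0.480988) / (1 - 0.480988)
kappa = 0.1009

0.1009


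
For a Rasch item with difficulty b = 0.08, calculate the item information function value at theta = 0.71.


P = 1/(1+exp(-(0.71-0.08))) = 0.6525
I = P*(1-P) = 0.6525 * 0.3475
I = 0.2267

0.2267


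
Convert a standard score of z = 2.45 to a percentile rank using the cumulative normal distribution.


CDF(z) = 0.5 * (1 + erf(z/sqrt(2)))
erf(1.7324) = 0.9857
CDF = 0.9929
Percentile rank = 0.9929 * 100 = 99.29

99.29


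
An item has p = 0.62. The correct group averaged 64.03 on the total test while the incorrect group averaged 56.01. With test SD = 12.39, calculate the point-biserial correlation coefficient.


q = 1 - p = 0.38
rpb = ((M1 - M0) / SD) * sqrt(p * q)
rpb = ((64.03 - 56.01) / 12.39) * sqrt(0.62 * 0.38)
rpb = 0.3142

0.3142


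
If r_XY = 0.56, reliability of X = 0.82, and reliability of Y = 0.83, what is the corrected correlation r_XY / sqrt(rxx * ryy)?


r_corrected = rxy / sqrt(rxx * ryy)
= 0.56 / sqrt(0.82 * 0.83)
= 0.56 / sqrt(0.6806)
= 0.56 / 0.824985
r_corrected = 0.6788

0.6788


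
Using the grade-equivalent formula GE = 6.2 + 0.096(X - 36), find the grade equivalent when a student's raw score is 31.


raw - median = 31 - 36 = -5
slope * diff = 0.096 * -5 = -0.48
GE = 6.2 + -0.48
GE = 5.72

5.72


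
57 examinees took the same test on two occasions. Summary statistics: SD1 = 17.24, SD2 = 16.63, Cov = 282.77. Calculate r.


r = cov(X,Y) / (SD_X * SD_Y)
r = 282.77 / (17.24 * 16.63)
r = 282.77 / 286.7012
r = 0.9863

0.9863


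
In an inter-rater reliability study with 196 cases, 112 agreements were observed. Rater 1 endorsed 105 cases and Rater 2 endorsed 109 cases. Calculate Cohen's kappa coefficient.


P_o = 112/196 = 0.571429
P_e = (105*109 + 91*87) / 38416 = 0.504009
kappa = (P_o - P_e) / (1 - P_e)
kappa = (0.571429 - 0.504009) / (1 - 0.504009)
kappa = 0.1359

0.1359


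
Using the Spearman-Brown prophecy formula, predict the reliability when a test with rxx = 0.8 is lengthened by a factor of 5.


r_new = (n * rxx) / (1 + (n-1) * rxx)
r_new = (5 * 0.8) / (1 + 4 * 0.8)
r_new = 4.0 / 4.2
r_new = 0.9524

0.9524


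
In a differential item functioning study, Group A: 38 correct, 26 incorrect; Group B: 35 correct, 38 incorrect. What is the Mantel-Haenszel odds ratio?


Odds_A = 38/26 = 1.4615
Odds_B = 35/38 = 0.9211
OR = Odds_A / Odds_B = 1.4615 / 0.9211
Exactly, OR = (38 * 38) / (26 * 35) = 1444 / 910
OR = 1.5868

1.5868


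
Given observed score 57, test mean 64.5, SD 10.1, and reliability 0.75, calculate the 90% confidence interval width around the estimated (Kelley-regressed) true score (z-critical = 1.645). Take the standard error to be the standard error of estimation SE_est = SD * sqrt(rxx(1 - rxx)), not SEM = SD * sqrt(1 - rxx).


True score estimate = 0.75*57 + 0.25*64.5 = 58.875
SE_est = SD * sqrt(rxx * (1 - rxx)) = 10.1 * sqrt(0.75 * 0.25) = 10.1 * sqrt(0.1875) = 4.373428
CI = T_est +/- z * SE_est, so width = 2 * z * SE_est = 2 * 1.645 * 4.373428
Width = 14.3886

14.3886


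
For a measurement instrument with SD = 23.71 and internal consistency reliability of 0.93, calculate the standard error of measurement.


SEM = SD * sqrt(1 - rxx)
SEM = 23.71 * sqrt(1 - 0.93)
SEM = 23.71 * sqrt(0.07) = 23.71 * 0.264575
SEM = 6.2731

6.2731


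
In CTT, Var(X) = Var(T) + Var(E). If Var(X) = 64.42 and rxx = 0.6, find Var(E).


var_true = rxx * var_obs = 0.6 * 64.42 = 38.652
var_error = var_obs - var_true
var_error = 64.42 - 38.652
var_error = 25.768

25.768


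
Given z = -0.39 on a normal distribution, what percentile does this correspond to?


CDF(z) = 0.5 * (1 + erf(z/sqrt(2)))
erf(-0.2758) = -0.3035
CDF = 0.3483
Percentile rank = 0.3483 * 100 = 34.83

34.83


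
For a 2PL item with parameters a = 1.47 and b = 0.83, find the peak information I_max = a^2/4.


For 2PL, max info at theta = b = 0.83
I_max = a^2 / 4 = 1.47^2 / 4
= 2.1609 / 4
I_max = 0.5402

0.5402


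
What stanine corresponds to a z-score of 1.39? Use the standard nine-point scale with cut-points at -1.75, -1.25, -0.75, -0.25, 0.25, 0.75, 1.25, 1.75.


Stanine boundaries: [-1.75, -1.25, -0.75, -0.25, 0.25, 0.75, 1.25, 1.75]
z = 1.39
Check each boundary:
  z >= -1.75 -> could be stanine 2
  z >= -1.25 -> could be stanine 3
  z >= -0.75 -> could be stanine 4
  z >= -0.25 -> could be stanine 5
  z >= 0.25 -> could be stanine 6
  z >= 0.75 -> could be stanine 7
  z >= 1.25 -> could be stanine 8
  z < 1.75
Highest qualifying boundary gives stanine = 8

8


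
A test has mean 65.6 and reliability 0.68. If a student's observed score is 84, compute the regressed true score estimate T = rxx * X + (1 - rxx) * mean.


T_est = rxx * X + (1 - rxx) * mean
T_est = 0.68 * 84 + 0.32 * 65.6
T_est = 57.12 + 20.992
T_est = 78.112

78.112


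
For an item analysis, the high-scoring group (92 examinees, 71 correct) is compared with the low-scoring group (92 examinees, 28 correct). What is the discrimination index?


p_upper = 71/92 = 0.7717
p_lower = 28/92 = 0.3043
D = 0.7717 - 0.3043 = 0.4674

0.4674


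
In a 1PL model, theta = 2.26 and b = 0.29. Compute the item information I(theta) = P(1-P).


P = 1/(1+exp(-(2.26-0.29))) = 0.8776
I = P*(1-P) = 0.8776 * 0.1224
I = 0.1074

0.1074


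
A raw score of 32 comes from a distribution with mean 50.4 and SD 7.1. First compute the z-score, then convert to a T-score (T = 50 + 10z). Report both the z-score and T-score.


z = (X - mean) / SD = (32 - 50.4) / 7.1
z = -18.4 / 7.1
z = -2.5915
T-score = T = 50 + 10z
Carry z at full precision (z = -18.4 / 7.1) into the conversion:
T-score = 50 + 10 * (-18.4 / 7.1) = 50 + -184 / 7.1
T-score = 50 + -25.9155
T-score = 24.0845

24.0845


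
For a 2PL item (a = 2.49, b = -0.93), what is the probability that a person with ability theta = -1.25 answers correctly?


a*(theta - b) = 2.49 * (-1.25 - -0.93) = -0.7968
exp(--0.7968) = 2.2184
P = 1 / (1 + 2.2184)
P = 0.3107

0.3107


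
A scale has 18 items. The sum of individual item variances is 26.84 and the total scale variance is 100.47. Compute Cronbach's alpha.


alpha = (k/(k-1)) * (1 - sum(si^2)/s_total^2)
= (18/17) * (1 - 26.84/100.47)
alpha = 0.776

0.776


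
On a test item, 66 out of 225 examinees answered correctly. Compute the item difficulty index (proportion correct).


Item difficulty p = number correct / total examinees
p = 66 / 225
p = 0.2933

0.2933


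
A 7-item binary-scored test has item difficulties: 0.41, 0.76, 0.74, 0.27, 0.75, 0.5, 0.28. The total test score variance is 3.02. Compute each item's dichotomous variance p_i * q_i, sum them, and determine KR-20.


For each item, compute p_i * q_i:
  Item 1: 0.41 * 0.59 = 0.2419
  Item 2: 0.76 * 0.24 = 0.1824
  Item 3: 0.74 * 0.26 = 0.1924
  Item 4: 0.27 * 0.73 = 0.1971
  Item 5: 0.75 * 0.25 = 0.1875
  Item 6: 0.5 * 0.5 = 0.25
  Item 7: 0.28 * 0.72 = 0.2016
Sum(p_i * q_i) = 0.2419 + 0.1824 + 0.1924 + 0.1971 + 0.1875 + 0.25 + 0.2016 = 1.4529
KR-20 = (k/(k-1)) * (1 - Sum(p_i*q_i) / Var_total)
= (7/6) * (1 - 1.4529/3.02)
= 1.1667 * 0.5189
KR-20 = 0.6054

0.6054


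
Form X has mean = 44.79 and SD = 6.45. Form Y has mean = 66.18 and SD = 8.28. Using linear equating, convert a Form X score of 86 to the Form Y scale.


slope = SD_Y / SD_X = 8.28 / 6.45 ~ 1.2837
intercept = mean_Y - slope * mean_X = 66.18 - (8.28 / 6.45) * 44.79 ~ 8.6821
Y = slope * X + intercept. To avoid rounding drift from the rounded slope/intercept, evaluate the equivalent form Y = mean_Y + SD_Y * (X - mean_X) / SD_X at full precision:
Y = 66.18 + 8.28 * (86 - 44.79) / 6.45
Y = 66.18 + 8.28 * 41.21 / 6.45
Y = 66.18 + 341.2188 / 6.45
Y = 66.18 + 52.9021
Y = 119.0821

119.0821


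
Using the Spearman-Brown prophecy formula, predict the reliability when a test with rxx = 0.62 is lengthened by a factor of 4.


r_new = (n * rxx) / (1 + (n-1) * rxx)
r_new = (4 * 0.62) / (1 + 3 * 0.62)
r_new = 2.48 / 2.86
r_new = 0.8671

0.8671


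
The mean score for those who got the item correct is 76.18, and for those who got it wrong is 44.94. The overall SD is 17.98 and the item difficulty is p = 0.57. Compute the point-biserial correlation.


q = 1 - p = 0.43
rpb = ((M1 - M0) / SD) * sqrt(p * q)
rpb = ((76.18 - 44.94) / 17.98) * sqrt(0.57 * 0.43)
rpb = 0.8602

0.8602


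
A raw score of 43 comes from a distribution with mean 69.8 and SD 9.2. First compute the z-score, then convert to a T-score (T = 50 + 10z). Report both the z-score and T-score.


z = (X - mean) / SD = (43 - 69.8) / 9.2
z = -26.8 / 9.2
z = -2.913
T-score = T = 50 + 10z
Carry z at full precision (z = -26.8 / 9.2) into the conversion:
T-score = 50 + 10 * (-26.8 / 9.2) = 50 + -268 / 9.2
T-score = 50 + -29.1304
T-score = 20.8696

20.8696


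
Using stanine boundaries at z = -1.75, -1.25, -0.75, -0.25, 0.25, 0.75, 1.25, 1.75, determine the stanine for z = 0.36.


Stanine boundaries: [-1.75, -1.25, -0.75, -0.25, 0.25, 0.75, 1.25, 1.75]
z = 0.36
Check each boundary:
  z >= -1.75 -> could be stanine 2
  z >= -1.25 -> could be stanine 3
  z >= -0.75 -> could be stanine 4
  z >= -0.25 -> could be stanine 5
  z >= 0.25 -> could be stanine 6
  z < 0.75
  z < 1.25
  z < 1.75
Highest qualifying boundary gives stanine = 6

6


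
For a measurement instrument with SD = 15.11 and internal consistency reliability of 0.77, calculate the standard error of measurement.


SEM = SD * sqrt(1 - rxx)
SEM = 15.11 * sqrt(1 - 0.77)
SEM = 15.11 * sqrt(0.23) = 15.11 * 0.479583
SEM = 7.2465

7.2465


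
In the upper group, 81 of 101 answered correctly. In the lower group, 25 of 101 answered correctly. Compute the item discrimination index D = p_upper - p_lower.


p_upper = 81/101 = 0.802
p_lower = 25/101 = 0.2475
D = 0.802 - 0.2475 = 0.5545

0.5545


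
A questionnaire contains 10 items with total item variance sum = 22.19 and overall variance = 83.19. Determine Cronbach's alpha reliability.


alpha = (k/(k-1)) * (1 - sum(si^2)/s_total^2)
= (10/9) * (1 - 22.19/83.19)
alpha = 0.8147

0.8147


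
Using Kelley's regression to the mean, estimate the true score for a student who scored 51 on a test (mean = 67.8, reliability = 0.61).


T_est = rxx * X + (1 - rxx) * mean
T_est = 0.61 * 51 + 0.39 * 67.8
T_est = 31.11 + 26.442
T_est = 57.552

57.552


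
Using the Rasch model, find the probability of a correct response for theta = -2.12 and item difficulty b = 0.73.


theta - b = -2.12 - 0.73 = -2.85
exp(-(theta - b)) = exp(2.85) = 17.2878
P = 1 / (1 + 17.2878)
P = 0.0547

0.0547


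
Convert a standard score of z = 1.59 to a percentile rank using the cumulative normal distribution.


CDF(z) = 0.5 * (1 + erf(z/sqrt(2)))
erf(1.1243) = 0.8882
CDF = 0.9441
Percentile rank = 0.9441 * 100 = 94.41

94.41


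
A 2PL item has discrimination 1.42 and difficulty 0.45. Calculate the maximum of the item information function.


For 2PL, max info at theta = b = 0.45
I_max = a^2 / 4 = 1.42^2 / 4
= 2.0164 / 4
I_max = 0.5041

0.5041


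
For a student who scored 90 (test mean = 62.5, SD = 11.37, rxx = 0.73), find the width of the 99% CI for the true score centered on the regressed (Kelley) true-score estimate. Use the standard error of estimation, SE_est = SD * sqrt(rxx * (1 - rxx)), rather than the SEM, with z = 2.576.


True score estimate = 0.73*90 + 0.27*62.5 = 82.575
SE_est = SD * sqrt(rxx * (1 - rxx)) = 11.37 * sqrt(0.73 * 0.27) = 11.37 * sqrt(0.1971) = 5.047819
CI = T_est +/- z * SE_est, so width = 2 * z * SE_est = 2 * 2.576 * 5.047819
Width = 26.0064

26.0064


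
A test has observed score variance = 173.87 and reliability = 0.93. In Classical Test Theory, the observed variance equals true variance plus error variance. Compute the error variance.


var_true = rxx * var_obs = 0.93 * 173.87 = 161.6991
var_error = var_obs - var_true
var_error = 173.87 - 161.6991
var_error = 12.1709

12.1709


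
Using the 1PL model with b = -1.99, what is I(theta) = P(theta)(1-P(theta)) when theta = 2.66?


P = 1/(1+exp(-(2.66--1.99))) = 0.9905
I = P*(1-P) = 0.9905 * 0.0095
I = 0.0094

0.0094


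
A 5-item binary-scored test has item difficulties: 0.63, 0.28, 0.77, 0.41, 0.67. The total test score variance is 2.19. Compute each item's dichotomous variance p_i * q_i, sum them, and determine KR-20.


For each item, compute p_i * q_i:
  Item 1: 0.63 * 0.37 = 0.2331
  Item 2: 0.28 * 0.72 = 0.2016
  Item 3: 0.77 * 0.23 = 0.1771
  Item 4: 0.41 * 0.59 = 0.2419
  Item 5: 0.67 * 0.33 = 0.2211
Sum(p_i * q_i) = 0.2331 + 0.2016 + 0.1771 + 0.2419 + 0.2211 = 1.0748
KR-20 = (k/(k-1)) * (1 - Sum(p_i*q_i) / Var_total)
= (5/4) * (1 - 1.0748/2.19)
= 1.25 * 0.5092
KR-20 = 0.6365

0.6365


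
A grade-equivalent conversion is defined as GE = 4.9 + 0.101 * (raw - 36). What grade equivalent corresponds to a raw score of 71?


raw - median = 71 - 36 = 35
slope * diff = 0.101 * 35 = 3.535
GE = 4.9 + 3.535
GE = 8.435

8.435


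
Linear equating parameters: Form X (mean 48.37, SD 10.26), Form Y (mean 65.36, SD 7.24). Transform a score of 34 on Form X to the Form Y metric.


slope = SD_Y / SD_X = 7.24 / 10.26 ~ 0.7057
intercept = mean_Y - slope * mean_X = 65.36 - (7.24 / 10.26) * 48.37 ~ 31.2276
Y = slope * X + intercept. To avoid rounding drift from the rounded slope/intercept, evaluate the equivalent form Y = mean_Y + SD_Y * (X - mean_X) / SD_X at full precision:
Y = 65.36 + 7.24 * (34 - 48.37) / 10.26
Y = 65.36 - 7.24 * 14.37 / 10.26
Y = 65.36 - 104.0388 / 10.26
Y = 65.36 - 10.1402
Y = 55.2198

55.2198


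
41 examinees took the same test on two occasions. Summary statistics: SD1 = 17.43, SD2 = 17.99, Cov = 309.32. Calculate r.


r = cov(X,Y) / (SD_X * SD_Y)
r = 309.32 / (17.43 * 17.99)
r = 309.32 / 313.5657
r = 0.9865

0.9865


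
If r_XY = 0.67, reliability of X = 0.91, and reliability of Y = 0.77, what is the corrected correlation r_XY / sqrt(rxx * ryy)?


r_corrected = rxy / sqrt(rxx * ryy)
= 0.67 / sqrt(0.91 * 0.77)
= 0.67 / sqrt(0.7007)
= 0.67 / 0.837078
r_corrected = 0.8004

0.8004


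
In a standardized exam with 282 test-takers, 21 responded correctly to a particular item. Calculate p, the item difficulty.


Item difficulty p = number correct / total examinees
p = 21 / 282
p = 0.0745

0.0745


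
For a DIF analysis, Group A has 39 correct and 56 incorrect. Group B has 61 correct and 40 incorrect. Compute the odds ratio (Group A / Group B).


Odds_A = 39/56 = 0.6964
Odds_B = 61/40 = 1.525
OR = Odds_A / Odds_B = 0.6964 / 1.525
Exactly, OR = (39 * 40) / (56 * 61) = 1560 / 3416
OR = 0.4567

0.4567


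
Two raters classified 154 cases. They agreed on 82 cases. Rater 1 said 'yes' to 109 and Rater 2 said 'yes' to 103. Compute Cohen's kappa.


P_o = 82/154 = 0.532468
P_e = (109*103 + 45*51) / 23716 = 0.570164
kappa = (P_o - P_e) / (1 - P_e)
kappa = (0.532468 - 0.570164) / (1 - 0.570164)
kappa = -0.0877

-0.0877


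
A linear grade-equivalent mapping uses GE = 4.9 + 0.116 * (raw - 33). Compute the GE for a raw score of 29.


raw - median = 29 - 33 = -4
slope * diff = 0.116 * -4 = -0.464
GE = 4.9 + -0.464
GE = 4.436

4.436


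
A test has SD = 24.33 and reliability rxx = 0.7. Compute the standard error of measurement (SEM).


SEM = SD * sqrt(1 - rxx)
SEM = 24.33 * sqrt(1 - 0.7)
SEM = 24.33 * sqrt(0.3) = 24.33 * 0.547723
SEM = 13.3261

13.3261


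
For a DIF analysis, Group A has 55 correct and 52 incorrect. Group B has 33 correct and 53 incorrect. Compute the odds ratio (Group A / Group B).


Odds_A = 55/52 = 1.0577
Odds_B = 33/53 = 0.6226
OR = Odds_A / Odds_B = 1.0577 / 0.6226
Exactly, OR = (55 * 53) / (52 * 33) = 2915 / 1716
OR = 1.6987

1.6987


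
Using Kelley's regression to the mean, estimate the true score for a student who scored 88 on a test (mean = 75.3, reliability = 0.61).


T_est = rxx * X + (1 - rxx) * mean
T_est = 0.61 * 88 + 0.39 * 75.3
T_est = 53.68 + 29.367
T_est = 83.047

83.047


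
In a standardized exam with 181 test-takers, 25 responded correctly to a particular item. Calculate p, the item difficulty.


Item difficulty p = number correct / total examinees
p = 25 / 181
p = 0.1381

0.1381


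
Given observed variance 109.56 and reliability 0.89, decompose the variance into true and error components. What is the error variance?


var_true = rxx * var_obs = 0.89 * 109.56 = 97.5084
var_error = var_obs - var_true
var_error = 109.56 - 97.5084
var_error = 12.0516

12.0516


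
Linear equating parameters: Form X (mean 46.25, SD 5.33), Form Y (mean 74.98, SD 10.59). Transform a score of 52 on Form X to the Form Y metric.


slope = SD_Y / SD_X = 10.59 / 5.33 ~ 1.9869
intercept = mean_Y - slope * mean_X = 74.98 - (10.59 / 5.33) * 46.25 ~ -16.9126
Y = slope * X + intercept. To avoid rounding drift from the rounded slope/intercept, evaluate the equivalent form Y = mean_Y + SD_Y * (X - mean_X) / SD_X at full precision:
Y = 74.98 + 10.59 * (52 - 46.25) / 5.33
Y = 74.98 + 10.59 * 5.75 / 5.33
Y = 74.98 + 60.8925 / 5.33
Y = 74.98 + 11.4245
Y = 86.4045

86.4045


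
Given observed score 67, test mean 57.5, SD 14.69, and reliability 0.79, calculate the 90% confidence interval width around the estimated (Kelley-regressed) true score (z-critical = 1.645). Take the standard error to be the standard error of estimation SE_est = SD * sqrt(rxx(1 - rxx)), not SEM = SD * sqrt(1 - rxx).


True score estimate = 0.79*67 + 0.21*57.5 = 65.005
SE_est = SD * sqrt(rxx * (1 - rxx)) = 14.69 * sqrt(0.79 * 0.21) = 14.69 * sqrt(0.1659) = 5.983358
CI = T_est +/- z * SE_est, so width = 2 * z * SE_est = 2 * 1.645 * 5.983358
Width = 19.6852

19.6852


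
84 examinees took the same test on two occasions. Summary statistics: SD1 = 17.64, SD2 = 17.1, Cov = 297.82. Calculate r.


r = cov(X,Y) / (SD_X * SD_Y)
r = 297.82 / (17.64 * 17.1)
r = 297.82 / 301.644
r = 0.9873

0.9873


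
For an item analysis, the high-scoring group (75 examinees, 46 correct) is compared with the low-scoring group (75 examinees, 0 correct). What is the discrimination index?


p_upper = 46/75 = 0.6133
p_lower = 0/75 = 0.0
D = 0.6133 - 0.0 = 0.6133

0.6133


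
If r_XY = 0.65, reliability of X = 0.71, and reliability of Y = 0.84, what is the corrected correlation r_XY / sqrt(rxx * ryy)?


r_corrected = rxy / sqrt(rxx * ryy)
= 0.65 / sqrt(0.71 * 0.84)
= 0.65 / sqrt(0.5964)
= 0.65 / 0.772269
r_corrected = 0.8417

0.8417


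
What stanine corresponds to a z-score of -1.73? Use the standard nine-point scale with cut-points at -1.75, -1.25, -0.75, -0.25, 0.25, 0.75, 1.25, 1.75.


Stanine boundaries: [-1.75, -1.25, -0.75, -0.25, 0.25, 0.75, 1.25, 1.75]
z = -1.73
Check each boundary:
  z >= -1.75 -> could be stanine 2
  z < -1.25
  z < -0.75
  z < -0.25
  z < 0.25
  z < 0.75
  z < 1.25
  z < 1.75
Highest qualifying boundary gives stanine = 2

2


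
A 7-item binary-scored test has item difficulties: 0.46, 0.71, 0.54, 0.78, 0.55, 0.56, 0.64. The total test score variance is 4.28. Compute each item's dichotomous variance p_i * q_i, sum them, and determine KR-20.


For each item, compute p_i * q_i:
  Item 1: 0.46 * 0.54 = 0.2484
  Item 2: 0.71 * 0.29 = 0.2059
  Item 3: 0.54 * 0.46 = 0.2484
  Item 4: 0.78 * 0.22 = 0.1716
  Item 5: 0.55 * 0.45 = 0.2475
  Item 6: 0.56 * 0.44 = 0.2464
  Item 7: 0.64 * 0.36 = 0.2304
Sum(p_i * q_i) = 0.2484 + 0.2059 + 0.2484 + 0.1716 + 0.2475 + 0.2464 + 0.2304 = 1.5986
KR-20 = (k/(k-1)) * (1 - Sum(p_i*q_i) / Var_total)
= (7/6) * (1 - 1.5986/4.28)
= 1.1667 * 0.6265
KR-20 = 0.7309

0.7309


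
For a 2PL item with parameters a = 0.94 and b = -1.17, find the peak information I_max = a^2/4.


For 2PL, max info at theta = b = -1.17
I_max = a^2 / 4 = 0.94^2 / 4
= 0.8836 / 4
I_max = 0.2209

0.2209


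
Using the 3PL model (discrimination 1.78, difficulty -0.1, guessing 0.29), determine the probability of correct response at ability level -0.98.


logit = 1.78*(-0.98 - -0.1) = -1.5664
P* = 1/(1 + exp(--1.5664)) = 0.1727
P = 0.29 + (1 - 0.29) * 0.1727
P = 0.4126

0.4126


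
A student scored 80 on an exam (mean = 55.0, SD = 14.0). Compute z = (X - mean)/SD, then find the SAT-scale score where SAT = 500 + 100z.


z = (X - mean) / SD = (80 - 55.0) / 14.0
z = 25.0 / 14.0
z = 1.7857
SAT-scale = SAT = 500 + 100z
Carry z at full precision (z = 25.0 / 14.0) into the conversion:
SAT-scale = 500 + 100 * (25.0 / 14.0) = 500 + 2500 / 14.0
SAT-scale = 500 + 178.5714
SAT-scale = 678.5714

678.5714


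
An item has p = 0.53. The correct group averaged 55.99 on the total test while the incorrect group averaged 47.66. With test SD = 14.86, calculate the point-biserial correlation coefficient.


q = 1 - p = 0.47
rpb = ((M1 - M0) / SD) * sqrt(p * q)
rpb = ((55.99 - 47.66) / 14.86) * sqrt(0.53 * 0.47)
rpb = 0.2798

0.2798


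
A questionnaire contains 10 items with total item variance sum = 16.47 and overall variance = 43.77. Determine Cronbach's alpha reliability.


alpha = (k/(k-1)) * (1 - sum(si^2)/s_total^2)
= (10/9) * (1 - 16.47/43.77)
alpha = 0.693

0.693


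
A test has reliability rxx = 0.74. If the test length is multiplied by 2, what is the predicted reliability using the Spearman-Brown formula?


r_new = (n * rxx) / (1 + (n-1) * rxx)
r_new = (2 * 0.74) / (1 + 1 * 0.74)
r_new = 1.48 / 1.74
r_new = 0.8506

0.8506


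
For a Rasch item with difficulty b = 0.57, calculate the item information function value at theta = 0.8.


P = 1/(1+exp(-(0.8-0.57))) = 0.5572
I = P*(1-P) = 0.5572 * 0.4428
I = 0.2467

0.2467


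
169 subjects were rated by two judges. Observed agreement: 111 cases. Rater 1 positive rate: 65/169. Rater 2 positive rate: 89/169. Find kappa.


P_o = 111/169 = 0.656805
P_e = (65*89 + 104*80) / 28561 = 0.493855
kappa = (P_o - P_e) / (1 - P_e)
kappa = (0.656805 - 0.493855) / (1 - 0.493855)
kappa = 0.3219

0.3219


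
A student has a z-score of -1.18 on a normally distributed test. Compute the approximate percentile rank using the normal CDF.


CDF(z) = 0.5 * (1 + erf(z/sqrt(2)))
erf(-0.8344) = -0.762
CDF = 0.119
Percentile rank = 0.119 * 100 = 11.9

11.9


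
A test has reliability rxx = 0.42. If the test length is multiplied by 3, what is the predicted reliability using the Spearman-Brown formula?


r_new = (n * rxx) / (1 + (n-1) * rxx)
r_new = (3 * 0.42) / (1 + 2 * 0.42)
r_new = 1.26 / 1.84
r_new = 0.6848

0.6848


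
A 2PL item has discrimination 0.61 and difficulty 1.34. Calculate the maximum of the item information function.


For 2PL, max info at theta = b = 1.34
I_max = a^2 / 4 = 0.61^2 / 4
= 0.3721 / 4
I_max = 0.093

0.093


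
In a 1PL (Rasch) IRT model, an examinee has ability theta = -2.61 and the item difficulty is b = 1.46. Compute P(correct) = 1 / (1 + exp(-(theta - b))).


theta - b = -2.61 - 1.46 = -4.07
exp(-(theta - b)) = exp(4.07) = 58.557
P = 1 / (1 + 58.557)
P = 0.0168

0.0168


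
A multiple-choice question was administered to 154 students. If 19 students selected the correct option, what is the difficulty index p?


Item difficulty p = number correct / total examinees
p = 19 / 154
p = 0.1234

0.1234


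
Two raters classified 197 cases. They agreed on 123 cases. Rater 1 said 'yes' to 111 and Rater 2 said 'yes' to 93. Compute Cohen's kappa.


P_o = 123/197 = 0.624365
P_e = (111*93 + 86*104) / 38809 = 0.496457
kappa = (P_o - P_e) / (1 - P_e)
kappa = (0.624365 - 0.496457) / (1 - 0.496457)
kappa = 0.254

0.254


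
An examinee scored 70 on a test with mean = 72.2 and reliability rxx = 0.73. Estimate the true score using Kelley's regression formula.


T_est = rxx * X + (1 - rxx) * mean
T_est = 0.73 * 70 + 0.27 * 72.2
T_est = 51.1 + 19.494
T_est = 70.594

70.594


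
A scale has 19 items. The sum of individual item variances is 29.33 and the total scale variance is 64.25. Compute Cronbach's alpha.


alpha = (k/(k-1)) * (1 - sum(si^2)/s_total^2)
= (19/18) * (1 - 29.33/64.25)
alpha = 0.5737

0.5737


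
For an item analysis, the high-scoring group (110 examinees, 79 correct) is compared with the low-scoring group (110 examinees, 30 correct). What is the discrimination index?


p_upper = 79/110 = 0.7182
p_lower = 30/110 = 0.2727
D = 0.7182 - 0.2727 = 0.4455

0.4455


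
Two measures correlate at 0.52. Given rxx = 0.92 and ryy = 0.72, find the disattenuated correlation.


r_corrected = rxy / sqrt(rxx * ryy)
= 0.52 / sqrt(0.92 * 0.72)
= 0.52 / sqrt(0.6624)
= 0.52 / 0.81388
r_corrected = 0.6389

0.6389


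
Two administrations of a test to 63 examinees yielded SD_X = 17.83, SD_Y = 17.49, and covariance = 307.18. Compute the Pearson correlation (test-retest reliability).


r = cov(X,Y) / (SD_X * SD_Y)
r = 307.18 / (17.83 * 17.49)
r = 307.18 / 311.8467
r = 0.985

0.985


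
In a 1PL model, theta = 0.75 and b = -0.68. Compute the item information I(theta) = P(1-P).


P = 1/(1+exp(-(0.75--0.68))) = 0.8069
I = P*(1-P) = 0.8069 * 0.1931
I = 0.1558

0.1558


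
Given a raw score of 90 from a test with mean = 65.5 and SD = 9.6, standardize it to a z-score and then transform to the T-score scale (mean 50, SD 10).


z = (X - mean) / SD = (90 - 65.5) / 9.6
z = 24.5 / 9.6
z = 2.5521
T-score = T = 50 + 10z
Carry z at full precision (z = 24.5 / 9.6) into the conversion:
T-score = 50 + 10 * (24.5 / 9.6) = 50 + 245 / 9.6
T-score = 50 + 25.5208
T-score = 75.5208

75.5208


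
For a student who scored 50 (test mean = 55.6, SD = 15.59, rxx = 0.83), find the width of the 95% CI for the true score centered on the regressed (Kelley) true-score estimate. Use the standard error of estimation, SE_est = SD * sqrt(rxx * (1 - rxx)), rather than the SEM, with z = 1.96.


True score estimate = 0.83*50 + 0.17*55.6 = 50.952
SE_est = SD * sqrt(rxx * (1 - rxx)) = 15.59 * sqrt(0.83 * 0.17) = 15.59 * sqrt(0.1411) = 5.856115
CI = T_est +/- z * SE_est, so width = 2 * z * SE_est = 2 * 1.96 * 5.856115
Width = 22.956

22.956


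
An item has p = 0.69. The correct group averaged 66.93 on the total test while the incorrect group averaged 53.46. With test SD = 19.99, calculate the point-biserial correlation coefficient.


q = 1 - p = 0.31
rpb = ((M1 - M0) / SD) * sqrt(p * q)
rpb = ((66.93 - 53.46) / 19.99) * sqrt(0.69 * 0.31)
rpb = 0.3116

0.3116


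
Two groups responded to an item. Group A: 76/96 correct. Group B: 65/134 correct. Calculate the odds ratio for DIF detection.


Odds_A = 76/20 = 3.8
Odds_B = 65/69 = 0.942
OR = Odds_A / Odds_B = 3.8 / 0.942
Exactly, OR = (76 * 69) / (20 * 65) = 5244 / 1300
OR = 4.0338

4.0338


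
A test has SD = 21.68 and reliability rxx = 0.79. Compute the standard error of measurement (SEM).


SEM = SD * sqrt(1 - rxx)
SEM = 21.68 * sqrt(1 - 0.79)
SEM = 21.68 * sqrt(0.21) = 21.68 * 0.458258
SEM = 9.935

9.935


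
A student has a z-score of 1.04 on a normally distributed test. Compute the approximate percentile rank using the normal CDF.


CDF(z) = 0.5 * (1 + erf(z/sqrt(2)))
erf(0.7354) = 0.7017
CDF = 0.8508
Percentile rank = 0.8508 * 100 = 85.08

85.08


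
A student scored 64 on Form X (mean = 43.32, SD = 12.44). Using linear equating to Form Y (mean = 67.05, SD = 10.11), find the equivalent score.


slope = SD_Y / SD_X = 10.11 / 12.44 ~ 0.8127
intercept = mean_Y - slope * mean_X = 67.05 - (10.11 / 12.44) * 43.32 ~ 31.8438
Y = slope * X + intercept. To avoid rounding drift from the rounded slope/intercept, evaluate the equivalent form Y = mean_Y + SD_Y * (X - mean_X) / SD_X at full precision:
Y = 67.05 + 10.11 * (64 - 43.32) / 12.44
Y = 67.05 + 10.11 * 20.68 / 12.44
Y = 67.05 + 209.0748 / 12.44
Y = 67.05 + 16.8067
Y = 83.8567

83.8567


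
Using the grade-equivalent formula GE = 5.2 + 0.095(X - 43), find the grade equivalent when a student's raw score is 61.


raw - median = 61 - 43 = 18
slope * diff = 0.095 * 18 = 1.71
GE = 5.2 + 1.71
GE = 6.91

6.91


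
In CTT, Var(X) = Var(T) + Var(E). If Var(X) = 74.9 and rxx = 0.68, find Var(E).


var_true = rxx * var_obs = 0.68 * 74.9 = 50.932
var_error = var_obs - var_true
var_error = 74.9 - 50.932
var_error = 23.968

23.968


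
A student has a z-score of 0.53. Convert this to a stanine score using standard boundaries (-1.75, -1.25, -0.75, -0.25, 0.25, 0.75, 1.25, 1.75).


Stanine boundaries: [-1.75, -1.25, -0.75, -0.25, 0.25, 0.75, 1.25, 1.75]
z = 0.53
Check each boundary:
  z >= -1.75 -> could be stanine 2
  z >= -1.25 -> could be stanine 3
  z >= -0.75 -> could be stanine 4
  z >= -0.25 -> could be stanine 5
  z >= 0.25 -> could be stanine 6
  z < 0.75
  z < 1.25
  z < 1.75
Highest qualifying boundary gives stanine = 6

6


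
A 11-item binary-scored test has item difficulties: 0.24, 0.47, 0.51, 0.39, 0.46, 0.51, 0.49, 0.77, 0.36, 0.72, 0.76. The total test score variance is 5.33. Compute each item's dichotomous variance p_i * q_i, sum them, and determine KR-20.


For each item, compute p_i * q_i:
  Item 1: 0.24 * 0.76 = 0.1824
  Item 2: 0.47 * 0.53 = 0.2491
  Item 3: 0.51 * 0.49 = 0.2499
  Item 4: 0.39 * 0.61 = 0.2379
  Item 5: 0.46 * 0.54 = 0.2484
  Item 6: 0.51 * 0.49 = 0.2499
  Item 7: 0.49 * 0.51 = 0.2499
  Item 8: 0.77 * 0.23 = 0.1771
  Item 9: 0.36 * 0.64 = 0.2304
  Item 10: 0.72 * 0.28 = 0.2016
  Item 11: 0.76 * 0.24 = 0.1824
Sum(p_i * q_i) = 0.1824 + 0.2491 + 0.2499 + 0.2379 + 0.2484 + 0.2499 + 0.2499 + 0.1771 + 0.2304 + 0.2016 + 0.1824 = 2.459
KR-20 = (k/(k-1)) * (1 - Sum(p_i*q_i) / Var_total)
= (11/10) * (1 - 2.459/5.33)
= 1.1 * 0.5386
KR-20 = 0.5925

0.5925


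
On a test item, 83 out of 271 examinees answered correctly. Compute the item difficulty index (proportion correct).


Item difficulty p = number correct / total examinees
p = 83 / 271
p = 0.3063

0.3063


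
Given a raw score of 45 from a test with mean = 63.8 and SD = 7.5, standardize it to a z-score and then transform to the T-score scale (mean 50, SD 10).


z = (X - mean) / SD = (45 - 63.8) / 7.5
z = -18.8 / 7.5
z = -2.5067
T-score = T = 50 + 10z
Carry z at full precision (z = -18.8 / 7.5) into the conversion:
T-score = 50 + 10 * (-18.8 / 7.5) = 50 + -188 / 7.5
T-score = 50 + -25.0667
T-score = 24.9333

24.9333


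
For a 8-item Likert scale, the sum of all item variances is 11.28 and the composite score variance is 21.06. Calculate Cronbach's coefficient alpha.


alpha = (k/(k-1)) * (1 - sum(si^2)/s_total^2)
= (8/7) * (1 - 11.28/21.06)
alpha = 0.5307

0.5307


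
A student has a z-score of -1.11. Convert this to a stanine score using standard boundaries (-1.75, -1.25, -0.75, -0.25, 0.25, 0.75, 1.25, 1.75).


Stanine boundaries: [-1.75, -1.25, -0.75, -0.25, 0.25, 0.75, 1.25, 1.75]
z = -1.11
Check each boundary:
  z >= -1.75 -> could be stanine 2
  z >= -1.25 -> could be stanine 3
  z < -0.75
  z < -0.25
  z < 0.25
  z < 0.75
  z < 1.25
  z < 1.75
Highest qualifying boundary gives stanine = 3

3


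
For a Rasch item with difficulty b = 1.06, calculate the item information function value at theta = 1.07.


P = 1/(1+exp(-(1.07-1.06))) = 0.5025
I = P*(1-P) = 0.5025 * 0.4975
I = 0.25

0.25


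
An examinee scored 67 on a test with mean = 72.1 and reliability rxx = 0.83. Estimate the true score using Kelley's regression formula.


T_est = rxx * X + (1 - rxx) * mean
T_est = 0.83 * 67 + 0.17 * 72.1
T_est = 55.61 + 12.257
T_est = 67.867

67.867


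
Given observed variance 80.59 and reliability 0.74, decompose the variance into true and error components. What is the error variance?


var_true = rxx * var_obs = 0.74 * 80.59 = 59.6366
var_error = var_obs - var_true
var_error = 80.59 - 59.6366
var_error = 20.9534

20.9534


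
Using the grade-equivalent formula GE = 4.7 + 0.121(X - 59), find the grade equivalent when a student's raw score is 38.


raw - median = 38 - 59 = -21
slope * diff = 0.121 * -21 = -2.541
GE = 4.7 + -2.541
GE = 2.159

2.159


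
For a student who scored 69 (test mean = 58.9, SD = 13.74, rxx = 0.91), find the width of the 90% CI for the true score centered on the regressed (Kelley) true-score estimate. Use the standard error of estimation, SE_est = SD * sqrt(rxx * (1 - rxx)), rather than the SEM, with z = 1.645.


True score estimate = 0.91*69 + 0.09*58.9 = 68.091
SE_est = SD * sqrt(rxx * (1 - rxx)) = 13.74 * sqrt(0.91 * 0.09) = 13.74 * sqrt(0.0819) = 3.932137
CI = T_est +/- z * SE_est, so width = 2 * z * SE_est = 2 * 1.645 * 3.932137
Width = 12.9367

12.9367


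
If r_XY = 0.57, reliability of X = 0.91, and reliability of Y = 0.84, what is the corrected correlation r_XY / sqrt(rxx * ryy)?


r_corrected = rxy / sqrt(rxx * ryy)
= 0.57 / sqrt(0.91 * 0.84)
= 0.57 / sqrt(0.7644)
= 0.57 / 0.8743
r_corrected = 0.652

0.652


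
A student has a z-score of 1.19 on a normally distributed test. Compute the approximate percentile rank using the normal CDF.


CDF(z) = 0.5 * (1 + erf(z/sqrt(2)))
erf(0.8415) = 0.766
CDF = 0.883
Percentile rank = 0.883 * 100 = 88.3

88.3


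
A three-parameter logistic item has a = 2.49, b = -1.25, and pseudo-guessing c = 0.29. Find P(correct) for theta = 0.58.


logit = 2.49*(0.58 - -1.25) = 4.5567
P* = 1/(1 + exp(-4.5567)) = 0.9896
P = 0.29 + (1 - 0.29) * 0.9896
P = 0.9926

0.9926


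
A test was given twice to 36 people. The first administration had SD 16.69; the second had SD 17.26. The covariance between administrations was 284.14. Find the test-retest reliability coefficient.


r = cov(X,Y) / (SD_X * SD_Y)
r = 284.14 / (16.69 * 17.26)
r = 284.14 / 288.0694
r = 0.9864

0.9864


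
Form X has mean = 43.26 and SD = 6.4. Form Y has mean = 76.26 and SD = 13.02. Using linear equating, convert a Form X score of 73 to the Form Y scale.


slope = SD_Y / SD_X = 13.02 / 6.4 ~ 2.0344
intercept = mean_Y - slope * mean_X = 76.26 - (13.02 / 6.4) * 43.26 ~ -11.7471
Y = slope * X + intercept. To avoid rounding drift from the rounded slope/intercept, evaluate the equivalent form Y = mean_Y + SD_Y * (X - mean_X) / SD_X at full precision:
Y = 76.26 + 13.02 * (73 - 43.26) / 6.4
Y = 76.26 + 13.02 * 29.74 / 6.4
Y = 76.26 + 387.2148 / 6.4
Y = 76.26 + 60.5023
Y = 136.7623

136.7623


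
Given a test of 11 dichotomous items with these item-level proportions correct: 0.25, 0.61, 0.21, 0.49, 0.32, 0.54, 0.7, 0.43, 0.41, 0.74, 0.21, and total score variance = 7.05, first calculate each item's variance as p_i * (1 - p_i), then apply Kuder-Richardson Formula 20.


For each item, compute p_i * q_i:
  Item 1: 0.25 * 0.75 = 0.1875
  Item 2: 0.61 * 0.39 = 0.2379
  Item 3: 0.21 * 0.79 = 0.1659
  Item 4: 0.49 * 0.51 = 0.2499
  Item 5: 0.32 * 0.68 = 0.2176
  Item 6: 0.54 * 0.46 = 0.2484
  Item 7: 0.7 * 0.3 = 0.21
  Item 8: 0.43 * 0.57 = 0.2451
  Item 9: 0.41 * 0.59 = 0.2419
  Item 10: 0.74 * 0.26 = 0.1924
  Item 11: 0.21 * 0.79 = 0.1659
Sum(p_i * q_i) = 0.1875 + 0.2379 + 0.1659 + 0.2499 + 0.2176 + 0.2484 + 0.21 + 0.2451 + 0.2419 + 0.1924 + 0.1659 = 2.3625
KR-20 = (k/(k-1)) * (1 - Sum(p_i*q_i) / Var_total)
= (11/10) * (1 - 2.3625/7.05)
= 1.1 * 0.6649
KR-20 = 0.7314

0.7314


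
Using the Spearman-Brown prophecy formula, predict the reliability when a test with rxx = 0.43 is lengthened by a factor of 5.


r_new = (n * rxx) / (1 + (n-1) * rxx)
r_new = (5 * 0.43) / (1 + 4 * 0.43)
r_new = 2.15 / 2.72
r_new = 0.7904

0.7904


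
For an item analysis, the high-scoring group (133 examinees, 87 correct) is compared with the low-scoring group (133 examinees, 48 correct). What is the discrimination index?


p_upper = 87/133 = 0.6541
p_lower = 48/133 = 0.3609
D = 0.6541 - 0.3609 = 0.2932

0.2932


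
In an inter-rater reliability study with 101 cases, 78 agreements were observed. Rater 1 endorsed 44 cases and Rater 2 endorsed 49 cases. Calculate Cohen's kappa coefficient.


P_o = 78/101 = 0.772277
P_e = (44*49 + 57*52) / 10201 = 0.501912
kappa = (P_o - P_e) / (1 - P_e)
kappa = (0.772277 - 0.501912) / (1 - 0.501912)
kappa = 0.5428

0.5428


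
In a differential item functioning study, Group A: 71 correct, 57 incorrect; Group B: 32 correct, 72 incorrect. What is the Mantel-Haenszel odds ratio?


Odds_A = 71/57 = 1.2456
Odds_B = 32/72 = 0.4444
OR = Odds_A / Odds_B = 1.2456 / 0.4444
Exactly, OR = (71 * 72) / (57 * 32) = 5112 / 1824
OR = 2.8026

2.8026


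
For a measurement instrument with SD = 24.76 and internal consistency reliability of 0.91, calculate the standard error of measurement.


SEM = SD * sqrt(1 - rxx)
SEM = 24.76 * sqrt(1 - 0.91)
SEM = 24.76 * sqrt(0.09) = 24.76 * 0.3
SEM = 7.428

7.428


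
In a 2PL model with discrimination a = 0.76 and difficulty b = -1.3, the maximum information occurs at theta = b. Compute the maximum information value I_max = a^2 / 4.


For 2PL, max info at theta = b = -1.3
I_max = a^2 / 4 = 0.76^2 / 4
= 0.5776 / 4
I_max = 0.1444

0.1444


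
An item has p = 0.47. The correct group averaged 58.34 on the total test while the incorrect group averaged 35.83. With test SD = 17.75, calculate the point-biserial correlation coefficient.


q = 1 - p = 0.53
rpb = ((M1 - M0) / SD) * sqrt(p * q)
rpb = ((58.34 - 35.83) / 17.75) * sqrt(0.47 * 0.53)
rpb = 0.6329

0.6329


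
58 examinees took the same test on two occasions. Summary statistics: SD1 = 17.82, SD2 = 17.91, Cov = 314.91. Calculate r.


r = cov(X,Y) / (SD_X * SD_Y)
r = 314.91 / (17.82 * 17.91)
r = 314.91 / 319.1562
r = 0.9867

0.9867


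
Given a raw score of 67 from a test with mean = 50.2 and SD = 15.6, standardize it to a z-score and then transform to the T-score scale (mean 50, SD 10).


z = (X - mean) / SD = (67 - 50.2) / 15.6
z = 16.8 / 15.6
z = 1.0769
T-score = T = 50 + 10z
Carry z at full precision (z = 16.8 / 15.6) into the conversion:
T-score = 50 + 10 * (16.8 / 15.6) = 50 + 168 / 15.6
T-score = 50 + 10.7692
T-score = 60.7692

60.7692


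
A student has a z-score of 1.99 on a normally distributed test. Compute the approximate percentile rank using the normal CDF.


CDF(z) = 0.5 * (1 + erf(z/sqrt(2)))
erf(1.4071) = 0.9534
CDF = 0.9767
Percentile rank = 0.9767 * 100 = 97.67

97.67


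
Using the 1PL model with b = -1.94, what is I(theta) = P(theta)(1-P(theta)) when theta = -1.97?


P = 1/(1+exp(-(-1.97--1.94))) = 0.4925
I = P*(1-P) = 0.4925 * 0.5075
I = 0.2499

0.2499


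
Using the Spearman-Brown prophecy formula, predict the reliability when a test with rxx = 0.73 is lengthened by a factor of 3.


r_new = (n * rxx) / (1 + (n-1) * rxx)
r_new = (3 * 0.73) / (1 + 2 * 0.73)
r_new = 2.19 / 2.46
r_new = 0.8902

0.8902


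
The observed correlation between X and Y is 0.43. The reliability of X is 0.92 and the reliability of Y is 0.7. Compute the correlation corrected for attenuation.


r_corrected = rxy / sqrt(rxx * ryy)
= 0.43 / sqrt(0.92 * 0.7)
= 0.43 / sqrt(0.644)
= 0.43 / 0.802496
r_corrected = 0.5358

0.5358


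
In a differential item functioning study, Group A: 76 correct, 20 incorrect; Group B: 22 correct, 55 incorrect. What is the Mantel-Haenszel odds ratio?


Odds_A = 76/20 = 3.8
Odds_B = 22/55 = 0.4
OR = Odds_A / Odds_B = 3.8 / 0.4
Exactly, OR = (76 * 55) / (20 * 22) = 4180 / 440
OR = 9.5

9.5


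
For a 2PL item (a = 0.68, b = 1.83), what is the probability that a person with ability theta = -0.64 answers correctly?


a*(theta - b) = 0.68 * (-0.64 - 1.83) = -1.6796
exp(--1.6796) = 5.3634
P = 1 / (1 + 5.3634)
P = 0.1571

0.1571


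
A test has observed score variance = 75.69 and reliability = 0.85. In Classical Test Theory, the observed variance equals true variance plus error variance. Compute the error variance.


var_true = rxx * var_obs = 0.85 * 75.69 = 64.3365
var_error = var_obs - var_true
var_error = 75.69 - 64.3365
var_error = 11.3535

11.3535


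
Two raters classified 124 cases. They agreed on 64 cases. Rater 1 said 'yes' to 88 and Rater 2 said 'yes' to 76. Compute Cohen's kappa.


P_o = 64/124 = 0.516129
P_e = (88*76 + 36*48) / 15376 = 0.547347
kappa = (P_o - P_e) / (1 - P_e)
kappa = (0.516129 - 0.547347) / (1 - 0.547347)
kappa = -0.069

-0.069
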